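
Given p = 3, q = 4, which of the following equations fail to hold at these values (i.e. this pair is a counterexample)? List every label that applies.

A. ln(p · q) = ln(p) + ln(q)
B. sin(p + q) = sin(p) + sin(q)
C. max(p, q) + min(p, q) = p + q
B

Evaluating each claim at the given values:
A. LHS = ln(12) ≈ 2.485, RHS = ln(3) + ln(4) ≈ 2.485 → holds here (LHS = RHS)
B. LHS = sin(7) ≈ 0.657, RHS = sin(4) + sin(3) ≈ -0.6157 → fails here (LHS ≠ RHS)
C. LHS = 7, RHS = 7 → holds here (LHS = RHS)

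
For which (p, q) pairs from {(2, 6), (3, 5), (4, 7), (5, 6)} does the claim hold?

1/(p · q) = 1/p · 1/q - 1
None

Testing each pair:
(2, 6): LHS = 1/12, RHS = -11/12 → fails
(3, 5): LHS = 1/15, RHS = -14/15 → fails
(4, 7): LHS = 1/28, RHS = -27/28 → fails
(5, 6): LHS = 1/30, RHS = -29/30 → fails

No pair satisfies the claim.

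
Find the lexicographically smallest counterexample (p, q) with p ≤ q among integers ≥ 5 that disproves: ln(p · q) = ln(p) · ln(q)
(p, q) = (5, 5)

Substituting (5, 5) into the claim:
LHS = ln(5 · 5) = ln(25) ≈ 3.219
RHS = ln(5) · ln(5) = ln(5)² ≈ 2.59

Since LHS ≠ RHS, this pair disproves the claim, and no lexicographically smaller pair (p ≤ q, integers ≥ 5) does.

For instance (10, 10) is also a counterexample (LHS = ln(100) ≈ 4.605, RHS = ln(10)² ≈ 5.302), but it's lexicographically larger.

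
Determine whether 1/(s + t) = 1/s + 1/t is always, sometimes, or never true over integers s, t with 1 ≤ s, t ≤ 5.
The claim fails for every pair in the range. For instance at (s, t) = (2, 4): LHS = 1/6, RHS = 3/4.

Answer: Never true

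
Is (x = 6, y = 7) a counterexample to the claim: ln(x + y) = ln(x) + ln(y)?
Substituting x = 6, y = 7:
LHS = ln(6 + 7) = ln(13) ≈ 2.565
RHS = ln(6) + ln(7) ≈ 3.738

Since LHS ≠ RHS, this pair disproves the claim.

Answer: Yes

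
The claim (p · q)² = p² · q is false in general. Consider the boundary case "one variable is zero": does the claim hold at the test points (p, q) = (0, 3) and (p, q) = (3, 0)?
At (0, 3): LHS = 0, RHS = 0 → equal
At (3, 0): LHS = 0, RHS = 0 → equal

So the claim does hold at both of these boundary points, even though it is not an identity.

Answer: Yes, holds at both test points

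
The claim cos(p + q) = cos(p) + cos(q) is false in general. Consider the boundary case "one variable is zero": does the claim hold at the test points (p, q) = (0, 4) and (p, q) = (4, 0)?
At (0, 4): LHS = cos(4) ≈ -0.6536 ≠ RHS = cos(4) + 1 ≈ 0.3464
At (4, 0): LHS = cos(4) ≈ -0.6536 ≠ RHS = cos(4) + 1 ≈ 0.3464

Answer: No, fails at both test points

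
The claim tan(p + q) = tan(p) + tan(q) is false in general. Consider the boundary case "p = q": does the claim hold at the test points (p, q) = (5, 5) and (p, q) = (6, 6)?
At (5, 5): LHS = tan(10) ≈ 0.6484 ≠ RHS = 2·tan(5) ≈ -6.761
At (6, 6): LHS = tan(12) ≈ -0.6359 ≠ RHS = 2·tan(6) ≈ -0.582

Answer: No, fails at both test points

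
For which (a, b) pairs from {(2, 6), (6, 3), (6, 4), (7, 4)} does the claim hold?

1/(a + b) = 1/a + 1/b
None

Testing each pair:
(2, 6): LHS = 1/8, RHS = 2/3 → fails
(6, 3): LHS = 1/9, RHS = 1/2 → fails
(6, 4): LHS = 1/10, RHS = 5/12 → fails
(7, 4): LHS = 1/11, RHS = 11/28 → fails

No pair satisfies the claim.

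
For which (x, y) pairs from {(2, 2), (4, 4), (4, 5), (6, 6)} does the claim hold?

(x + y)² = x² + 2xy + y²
Testing each pair:
(2, 2): LHS = 16, RHS = 16 → holds
(4, 4): LHS = 64, RHS = 64 → holds
(4, 5): LHS = 81, RHS = 81 → holds
(6, 6): LHS = 144, RHS = 144 → holds

Every pair satisfies the claim.

Answer: All pairs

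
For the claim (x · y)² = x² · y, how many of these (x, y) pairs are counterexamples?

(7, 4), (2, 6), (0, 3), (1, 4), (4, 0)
3

Testing each pair:
(7, 4): LHS = 784, RHS = 196 → counterexample
(2, 6): LHS = 144, RHS = 24 → counterexample
(0, 3): LHS = 0, RHS = 0 → satisfies claim
(1, 4): LHS = 16, RHS = 4 → counterexample
(4, 0): LHS = 0, RHS = 0 → satisfies claim

That makes 3 counterexamples.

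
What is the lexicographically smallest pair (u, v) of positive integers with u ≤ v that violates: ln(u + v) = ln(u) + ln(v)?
Substituting (1, 1) into the claim:
LHS = ln(1 + 1) = ln(2) ≈ 0.6931
RHS = ln(1) + ln(1) = 0

Since LHS ≠ RHS, this pair disproves the claim, and no lexicographically smaller pair (u ≤ v, positive integers) does.

For instance (5, 7) is also a counterexample (LHS = ln(12) ≈ 2.485, RHS = ln(5) + ln(7) ≈ 3.555), but it's lexicographically larger.

Answer: (u, v) = (1, 1)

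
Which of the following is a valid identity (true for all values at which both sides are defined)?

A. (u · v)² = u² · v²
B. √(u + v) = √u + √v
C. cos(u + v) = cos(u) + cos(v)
A: holds — e.g. at (2, 2), both sides equal 16.
B: fails at (2, 5) — LHS = √(7) ≈ 2.646, RHS = √(2) + √(5) ≈ 3.65.
C: fails at (2, 3) — LHS = cos(5) ≈ 0.2837, RHS = cos(3) + cos(2) ≈ -1.406.

Answer: A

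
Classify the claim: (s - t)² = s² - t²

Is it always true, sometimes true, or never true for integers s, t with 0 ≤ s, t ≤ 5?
Sometimes true

It holds at (s, t) = (4, 0) (both sides equal 16), but fails at (s, t) = (2, 5) (LHS = 9, RHS = -21).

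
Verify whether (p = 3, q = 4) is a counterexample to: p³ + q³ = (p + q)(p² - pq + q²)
Substituting p = 3, q = 4:
LHS = 3³ + 4³ = 91
RHS = (3 + 4)(3² - 3·4 + 4²) = 91

The sides agree, so this pair does not disprove the claim.

Answer: No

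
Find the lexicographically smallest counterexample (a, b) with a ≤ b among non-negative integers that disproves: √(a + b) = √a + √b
(a, b) = (1, 1)

At (0, 7): both sides equal √(7) ≈ 2.646, so it holds there.

Substituting (1, 1) into the claim:
LHS = √(1 + 1) = √(2) ≈ 1.414
RHS = √1 + √1 = 2

Since LHS ≠ RHS, this pair disproves the claim, and no lexicographically smaller pair (a ≤ b, non-negative integers) does.

For instance (1, 3) is also a counterexample (LHS = 2, RHS = 1 + √(3) ≈ 2.732), but it's lexicographically larger.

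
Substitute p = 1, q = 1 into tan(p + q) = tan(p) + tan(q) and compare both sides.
LHS = tan(1 + 1) = tan(2) ≈ -2.185
RHS = tan(1) + tan(1) = 2·tan(1) ≈ 3.115

LHS ≠ RHS (they differ by about 5.3), so the equation does not hold here.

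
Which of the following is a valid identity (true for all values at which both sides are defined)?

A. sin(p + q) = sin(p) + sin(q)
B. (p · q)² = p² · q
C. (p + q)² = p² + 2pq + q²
A: fails at (1, 5) — LHS = sin(6) ≈ -0.2794, RHS = sin(5) + sin(1) ≈ -0.1175.
B: fails at (5, 8) — LHS = 1600, RHS = 200.
C: holds — e.g. at (6, 7), both sides equal 169.

Answer: C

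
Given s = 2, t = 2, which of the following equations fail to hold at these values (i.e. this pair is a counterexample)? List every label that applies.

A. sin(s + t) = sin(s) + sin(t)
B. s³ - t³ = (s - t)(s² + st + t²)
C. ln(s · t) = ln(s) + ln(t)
Evaluating each claim at the given values:
A. LHS = sin(4) ≈ -0.7568, RHS = 2·sin(2) ≈ 1.819 → fails here (LHS ≠ RHS)
B. LHS = 0, RHS = 0 → holds here (LHS = RHS)
C. LHS = ln(4) ≈ 1.386, RHS = 2·ln(2) ≈ 1.386 → holds here (LHS = RHS)

Answer: A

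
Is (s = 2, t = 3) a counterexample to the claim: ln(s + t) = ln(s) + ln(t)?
Substituting s = 2, t = 3:
LHS = ln(2 + 3) = ln(5) ≈ 1.609
RHS = ln(2) + ln(3) ≈ 1.792

Since LHS ≠ RHS, this pair disproves the claim.

Answer: Yes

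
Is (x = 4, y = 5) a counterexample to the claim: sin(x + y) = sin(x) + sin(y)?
Substituting x = 4, y = 5:
LHS = sin(4 + 5) = sin(9) ≈ 0.4121
RHS = sin(4) + sin(5) ≈ -1.716

Since LHS ≠ RHS, this pair disproves the claim.

Answer: Yes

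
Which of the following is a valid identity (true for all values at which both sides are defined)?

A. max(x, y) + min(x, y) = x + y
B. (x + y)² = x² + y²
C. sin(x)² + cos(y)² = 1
A: holds — e.g. at (2, 3), both sides equal 5.
B: fails at (4, 4) — LHS = 64, RHS = 32.
C: fails at (1, 5) — LHS = cos(5)² + sin(1)² ≈ 0.7885, RHS = 1.

Answer: A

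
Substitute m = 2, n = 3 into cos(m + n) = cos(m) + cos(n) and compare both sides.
LHS = cos(2 + 3) = cos(5) ≈ 0.2837
RHS = cos(2) + cos(3) ≈ -1.406

LHS ≠ RHS (they differ by about 1.69), so the equation does not hold here.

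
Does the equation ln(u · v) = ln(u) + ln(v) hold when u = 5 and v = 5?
Substituting u = 5, v = 5:

LHS = ln(5 · 5) = ln(25) ≈ 3.219
RHS = ln(5) + ln(5) = 2·ln(5) ≈ 3.219

LHS = RHS, so the equation holds at this point.

Answer: Holds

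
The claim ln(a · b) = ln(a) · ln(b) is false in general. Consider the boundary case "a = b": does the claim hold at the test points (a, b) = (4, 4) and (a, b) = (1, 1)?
At (4, 4): LHS = ln(16) ≈ 2.773 ≠ RHS = ln(4)² ≈ 1.922
At (1, 1): LHS = 0, RHS = 0 → equal

Answer: Only at (1, 1)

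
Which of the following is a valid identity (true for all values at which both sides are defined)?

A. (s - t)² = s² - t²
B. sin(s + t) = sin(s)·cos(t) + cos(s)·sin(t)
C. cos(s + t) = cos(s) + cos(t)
A: fails at (3, 5) — LHS = 4, RHS = -16.
B: holds — e.g. at (3, 3), both sides equal sin(6) ≈ -0.2794.
C: fails at (6, 7) — LHS = cos(13) ≈ 0.9074, RHS = cos(7) + cos(6) ≈ 1.714.

Answer: B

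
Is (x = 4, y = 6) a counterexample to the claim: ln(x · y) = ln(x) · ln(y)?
Yes

Substituting x = 4, y = 6:
LHS = ln(4 · 6) = ln(24) ≈ 3.178
RHS = ln(4) · ln(6) ≈ 2.484

Since LHS ≠ RHS, this pair disproves the claim.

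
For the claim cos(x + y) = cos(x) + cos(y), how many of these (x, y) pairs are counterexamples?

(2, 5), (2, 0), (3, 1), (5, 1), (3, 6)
5

Testing each pair:
(2, 5): LHS = cos(7) ≈ 0.7539, RHS = cos(2) + cos(5) ≈ -0.1325 → counterexample
(2, 0): LHS = cos(2) ≈ -0.4161, RHS = cos(2) + 1 ≈ 0.5839 → counterexample
(3, 1): LHS = cos(4) ≈ -0.6536, RHS = cos(3) + cos(1) ≈ -0.4497 → counterexample
(5, 1): LHS = cos(6) ≈ 0.9602, RHS = cos(5) + cos(1) ≈ 0.824 → counterexample
(3, 6): LHS = cos(9) ≈ -0.9111, RHS = cos(3) + cos(6) ≈ -0.02982 → counterexample

That makes 5 counterexamples.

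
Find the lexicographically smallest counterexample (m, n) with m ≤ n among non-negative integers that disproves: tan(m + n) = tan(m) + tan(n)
At (0, 7): both sides equal tan(7) ≈ 0.8714, so it holds there.

Substituting (1, 1) into the claim:
LHS = tan(1 + 1) = tan(2) ≈ -2.185
RHS = tan(1) + tan(1) = 2·tan(1) ≈ 3.115

Since LHS ≠ RHS, this pair disproves the claim, and no lexicographically smaller pair (m ≤ n, non-negative integers) does.

For instance (1, 2) is also a counterexample (LHS = tan(3) ≈ -0.1425, RHS = tan(2) + tan(1) ≈ -0.6276), but it's lexicographically larger.

Answer: (m, n) = (1, 1)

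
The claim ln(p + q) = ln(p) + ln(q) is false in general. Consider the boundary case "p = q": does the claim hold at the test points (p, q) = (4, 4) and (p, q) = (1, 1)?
No, fails at both test points

At (4, 4): LHS = ln(8) ≈ 2.079 ≠ RHS = 2·ln(4) ≈ 2.773
At (1, 1): LHS = ln(2) ≈ 0.6931 ≠ RHS = 0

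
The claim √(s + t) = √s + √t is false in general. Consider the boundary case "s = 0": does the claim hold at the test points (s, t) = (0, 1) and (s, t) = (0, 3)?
Yes, holds at both test points

At (0, 1): LHS = 1, RHS = 1 → equal
At (0, 3): LHS = √(3) ≈ 1.732, RHS = √(3) ≈ 1.732 → equal

So the claim does hold at both of these boundary points, even though it is not an identity.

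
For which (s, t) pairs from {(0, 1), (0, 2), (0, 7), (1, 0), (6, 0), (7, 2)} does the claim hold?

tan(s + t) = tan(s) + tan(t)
Testing each pair:
(0, 1): LHS = tan(1) ≈ 1.557, RHS = tan(1) ≈ 1.557 → holds
(0, 2): LHS = tan(2) ≈ -2.185, RHS = tan(2) ≈ -2.185 → holds
(0, 7): LHS = tan(7) ≈ 0.8714, RHS = tan(7) ≈ 0.8714 → holds
(1, 0): LHS = tan(1) ≈ 1.557, RHS = tan(1) ≈ 1.557 → holds
(6, 0): LHS = tan(6) ≈ -0.291, RHS = tan(6) ≈ -0.291 → holds
(7, 2): LHS = tan(9) ≈ -0.4523, RHS = tan(2) + tan(7) ≈ -1.314 → fails

5 of 6 pairs satisfy the claim.

Answer: (0, 1), (0, 2), (0, 7), (1, 0), (6, 0)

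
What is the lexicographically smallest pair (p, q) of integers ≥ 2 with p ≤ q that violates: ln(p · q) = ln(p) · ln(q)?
(p, q) = (2, 2)

Substituting (2, 2) into the claim:
LHS = ln(2 · 2) = ln(4) ≈ 1.386
RHS = ln(2) · ln(2) = ln(2)² ≈ 0.4805

Since LHS ≠ RHS, this pair disproves the claim, and no lexicographically smaller pair (p ≤ q, integers ≥ 2) does.

For instance (5, 9) is also a counterexample (LHS = ln(45) ≈ 3.807, RHS = ln(5)·ln(9) ≈ 3.536), but it's lexicographically larger.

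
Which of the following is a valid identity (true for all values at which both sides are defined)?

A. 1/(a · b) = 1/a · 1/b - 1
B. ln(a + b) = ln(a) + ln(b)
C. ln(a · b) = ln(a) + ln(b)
C

A: fails at (4, 6) — LHS = 1/24, RHS = -23/24.
B: fails at (1, 2) — LHS = ln(3) ≈ 1.099, RHS = ln(2) ≈ 0.6931.
C: holds — e.g. at (1, 2), both sides equal ln(2) ≈ 0.6931.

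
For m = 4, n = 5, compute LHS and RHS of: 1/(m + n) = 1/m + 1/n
LHS = 1/(4 + 5) = 1/9
RHS = 1/4 + 1/5 = 9/20

LHS ≠ RHS, so the equation does not hold here.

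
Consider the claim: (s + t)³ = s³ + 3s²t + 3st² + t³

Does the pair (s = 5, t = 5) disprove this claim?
No

Substituting s = 5, t = 5:
LHS = (5 + 5)³ = 1000
RHS = 5³ + 3·5²·5 + 3·5·5² + 5³ = 1000

The sides agree, so this pair does not disprove the claim.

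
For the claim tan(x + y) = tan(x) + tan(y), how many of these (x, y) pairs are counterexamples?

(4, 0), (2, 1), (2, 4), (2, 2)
Testing each pair:
(4, 0): LHS = tan(4) ≈ 1.158, RHS = tan(4) ≈ 1.158 → satisfies claim
(2, 1): LHS = tan(3) ≈ -0.1425, RHS = tan(2) + tan(1) ≈ -0.6276 → counterexample
(2, 4): LHS = tan(6) ≈ -0.291, RHS = tan(2) + tan(4) ≈ -1.027 → counterexample
(2, 2): LHS = tan(4) ≈ 1.158, RHS = 2·tan(2) ≈ -4.37 → counterexample

That makes 3 counterexamples.

Answer: 3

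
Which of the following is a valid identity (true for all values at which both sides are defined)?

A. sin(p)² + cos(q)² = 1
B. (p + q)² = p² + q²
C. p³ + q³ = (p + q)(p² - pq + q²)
C

A: fails at (1, 3) — LHS = sin(1)² + cos(3)² ≈ 1.688, RHS = 1.
B: fails at (4, 5) — LHS = 81, RHS = 41.
C: holds — e.g. at (4, 4), both sides equal 128.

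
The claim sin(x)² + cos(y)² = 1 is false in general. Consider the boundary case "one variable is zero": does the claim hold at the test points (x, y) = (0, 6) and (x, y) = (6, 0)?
No, fails at both test points

At (0, 6): LHS = cos(6)² ≈ 0.9219 ≠ RHS = 1
At (6, 0): LHS = sin(6)² + 1 ≈ 1.078 ≠ RHS = 1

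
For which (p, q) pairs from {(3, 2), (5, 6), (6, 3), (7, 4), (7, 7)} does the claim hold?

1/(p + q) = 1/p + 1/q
Testing each pair:
(3, 2): LHS = 1/5, RHS = 5/6 → fails
(5, 6): LHS = 1/11, RHS = 11/30 → fails
(6, 3): LHS = 1/9, RHS = 1/2 → fails
(7, 4): LHS = 1/11, RHS = 11/28 → fails
(7, 7): LHS = 1/14, RHS = 2/7 → fails

No pair satisfies the claim.

Answer: None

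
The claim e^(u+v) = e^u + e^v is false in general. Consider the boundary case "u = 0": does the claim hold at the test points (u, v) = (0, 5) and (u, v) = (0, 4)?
No, fails at both test points

At (0, 5): LHS = e^5 ≈ 148.4 ≠ RHS = 1 + e^5 ≈ 149.4
At (0, 4): LHS = e^4 ≈ 54.6 ≠ RHS = 1 + e^4 ≈ 55.6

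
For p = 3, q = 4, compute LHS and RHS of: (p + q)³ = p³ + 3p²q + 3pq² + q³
LHS = (3 + 4)³ = 343
RHS = 3³ + 3·3²·4 + 3·3·4² + 4³ = 343

LHS = RHS: the two sides agree.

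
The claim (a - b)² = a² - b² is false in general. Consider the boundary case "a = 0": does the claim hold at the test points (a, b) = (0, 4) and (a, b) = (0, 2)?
At (0, 4): LHS = 16 ≠ RHS = -16
At (0, 2): LHS = 4 ≠ RHS = -4

Answer: No, fails at both test points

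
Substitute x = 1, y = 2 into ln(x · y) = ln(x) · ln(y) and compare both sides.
LHS = ln(1 · 2) = ln(2) ≈ 0.6931
RHS = ln(1) · ln(2) = 0

LHS ≠ RHS (they differ by about 0.6931), so the equation does not hold here.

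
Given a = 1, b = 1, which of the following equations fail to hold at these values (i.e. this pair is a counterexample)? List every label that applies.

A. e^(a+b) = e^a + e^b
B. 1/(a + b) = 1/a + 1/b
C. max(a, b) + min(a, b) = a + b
Evaluating each claim at the given values:
A. LHS = e^2 ≈ 7.389, RHS = 2·e ≈ 5.437 → fails here (LHS ≠ RHS)
B. LHS = 1/2, RHS = 2 → fails here (LHS ≠ RHS)
C. LHS = 2, RHS = 2 → holds here (LHS = RHS)

Answer: A, B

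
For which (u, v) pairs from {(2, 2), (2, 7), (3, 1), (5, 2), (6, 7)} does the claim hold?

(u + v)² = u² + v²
Testing each pair:
(2, 2): LHS = 16, RHS = 8 → fails
(2, 7): LHS = 81, RHS = 53 → fails
(3, 1): LHS = 16, RHS = 10 → fails
(5, 2): LHS = 49, RHS = 29 → fails
(6, 7): LHS = 169, RHS = 85 → fails

No pair satisfies the claim.

Answer: None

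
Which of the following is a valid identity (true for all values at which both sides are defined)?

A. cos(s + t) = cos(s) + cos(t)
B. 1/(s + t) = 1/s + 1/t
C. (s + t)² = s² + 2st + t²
A: fails at (3, 4) — LHS = cos(7) ≈ 0.7539, RHS = cos(3) + cos(4) ≈ -1.644.
B: fails at (4, 4) — LHS = 1/8, RHS = 1/2.
C: holds — e.g. at (1, 5), both sides equal 36.

Answer: C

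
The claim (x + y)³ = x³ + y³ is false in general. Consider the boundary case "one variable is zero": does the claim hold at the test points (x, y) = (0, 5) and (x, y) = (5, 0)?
At (0, 5): LHS = 125, RHS = 125 → equal
At (5, 0): LHS = 125, RHS = 125 → equal

So the claim does hold at both of these boundary points, even though it is not an identity.

Answer: Yes, holds at both test points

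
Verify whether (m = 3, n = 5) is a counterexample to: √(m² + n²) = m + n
Substituting m = 3, n = 5:
LHS = √(3² + 5²) = √(34) ≈ 5.831
RHS = 3 + 5 = 8

Since LHS ≠ RHS, this pair disproves the claim.

Answer: Yes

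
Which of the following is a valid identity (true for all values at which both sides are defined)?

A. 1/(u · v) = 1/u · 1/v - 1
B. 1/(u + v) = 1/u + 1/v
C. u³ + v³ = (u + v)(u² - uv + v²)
A: fails at (2, 7) — LHS = 1/14, RHS = -13/14.
B: fails at (1, 3) — LHS = 1/4, RHS = 4/3.
C: holds — e.g. at (1, 1), both sides equal 2.

Answer: C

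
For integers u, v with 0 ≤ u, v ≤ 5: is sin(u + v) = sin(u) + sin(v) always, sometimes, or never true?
Sometimes true

It holds at (u, v) = (4, 0) (both sides equal sin(4) ≈ -0.7568), but fails at (u, v) = (1, 1) (LHS = sin(2) ≈ 0.9093, RHS = 2·sin(1) ≈ 1.683).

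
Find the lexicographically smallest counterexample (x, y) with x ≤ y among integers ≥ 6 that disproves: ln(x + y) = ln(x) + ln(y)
Substituting (6, 6) into the claim:
LHS = ln(6 + 6) = ln(12) ≈ 2.485
RHS = ln(6) + ln(6) = 2·ln(6) ≈ 3.584

Since LHS ≠ RHS, this pair disproves the claim, and no lexicographically smaller pair (x ≤ y, integers ≥ 6) does.

For instance (8, 11) is also a counterexample (LHS = ln(19) ≈ 2.944, RHS = ln(8) + ln(11) ≈ 4.477), but it's lexicographically larger.

Answer: (x, y) = (6, 6)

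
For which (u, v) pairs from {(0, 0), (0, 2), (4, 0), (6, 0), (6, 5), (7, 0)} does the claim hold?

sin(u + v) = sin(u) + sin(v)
Testing each pair:
(0, 0): LHS = 0, RHS = 0 → holds
(0, 2): LHS = sin(2) ≈ 0.9093, RHS = sin(2) ≈ 0.9093 → holds
(4, 0): LHS = sin(4) ≈ -0.7568, RHS = sin(4) ≈ -0.7568 → holds
(6, 0): LHS = sin(6) ≈ -0.2794, RHS = sin(6) ≈ -0.2794 → holds
(6, 5): LHS = sin(11) ≈ -1, RHS = sin(5) + sin(6) ≈ -1.238 → fails
(7, 0): LHS = sin(7) ≈ 0.657, RHS = sin(7) ≈ 0.657 → holds

5 of 6 pairs satisfy the claim.

Answer: (0, 0), (0, 2), (4, 0), (6, 0), (7, 0)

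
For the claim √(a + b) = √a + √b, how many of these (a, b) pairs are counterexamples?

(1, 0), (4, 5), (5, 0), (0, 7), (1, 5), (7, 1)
3

Testing each pair:
(1, 0): LHS = 1, RHS = 1 → satisfies claim
(4, 5): LHS = 3, RHS = 2 + √(5) ≈ 4.236 → counterexample
(5, 0): LHS = √(5) ≈ 2.236, RHS = √(5) ≈ 2.236 → satisfies claim
(0, 7): LHS = √(7) ≈ 2.646, RHS = √(7) ≈ 2.646 → satisfies claim
(1, 5): LHS = √(6) ≈ 2.449, RHS = 1 + √(5) ≈ 3.236 → counterexample
(7, 1): LHS = 2·√(2) ≈ 2.828, RHS = 1 + √(7) ≈ 3.646 → counterexample

That makes 3 counterexamples.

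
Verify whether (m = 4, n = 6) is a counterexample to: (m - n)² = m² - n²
Yes

Substituting m = 4, n = 6:
LHS = (4 - 6)² = 4
RHS = 4² - 6² = -20

Since LHS ≠ RHS, this pair disproves the claim.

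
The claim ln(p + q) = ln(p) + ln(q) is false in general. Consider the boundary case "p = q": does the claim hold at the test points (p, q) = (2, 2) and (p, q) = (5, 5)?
Only at (2, 2)

At (2, 2): LHS = ln(4) ≈ 1.386, RHS = 2·ln(2) ≈ 1.386 → equal
At (5, 5): LHS = ln(10) ≈ 2.303 ≠ RHS = 2·ln(5) ≈ 3.219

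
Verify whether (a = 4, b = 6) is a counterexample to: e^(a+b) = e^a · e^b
No

Substituting a = 4, b = 6:
LHS = e^(4+6) = e^10 ≈ 22026.5
RHS = e^4 · e^6 = e^10 ≈ 22026.5

The sides agree, so this pair does not disprove the claim.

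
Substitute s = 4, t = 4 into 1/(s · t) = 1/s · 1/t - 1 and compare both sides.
LHS = 1/(4 · 4) = 1/16
RHS = 1/4 · 1/4 - 1 = -15/16

LHS ≠ RHS, so the equation does not hold here.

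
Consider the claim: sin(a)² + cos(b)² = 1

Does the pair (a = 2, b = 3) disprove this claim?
Substituting a = 2, b = 3:
LHS = sin(2)² + cos(3)² ≈ 1.807
RHS = 1

Since LHS ≠ RHS, this pair disproves the claim.

Answer: Yes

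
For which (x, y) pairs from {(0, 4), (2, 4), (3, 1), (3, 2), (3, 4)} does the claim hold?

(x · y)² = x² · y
(0, 4), (3, 1)

Testing each pair:
(0, 4): LHS = 0, RHS = 0 → holds
(2, 4): LHS = 64, RHS = 16 → fails
(3, 1): LHS = 9, RHS = 9 → holds
(3, 2): LHS = 36, RHS = 18 → fails
(3, 4): LHS = 144, RHS = 36 → fails

2 of 5 pairs satisfy the claim.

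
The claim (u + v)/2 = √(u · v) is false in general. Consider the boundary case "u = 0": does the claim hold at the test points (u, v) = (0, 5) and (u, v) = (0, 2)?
At (0, 5): LHS = 5/2 ≠ RHS = 0
At (0, 2): LHS = 1 ≠ RHS = 0

Answer: No, fails at both test points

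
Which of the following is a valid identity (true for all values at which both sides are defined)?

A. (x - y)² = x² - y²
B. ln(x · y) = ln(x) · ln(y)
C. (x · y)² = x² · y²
C

A: fails at (1, 2) — LHS = 1, RHS = -3.
B: fails at (4, 6) — LHS = ln(24) ≈ 3.178, RHS = ln(4)·ln(6) ≈ 2.484.
C: holds — e.g. at (5, 5), both sides equal 625.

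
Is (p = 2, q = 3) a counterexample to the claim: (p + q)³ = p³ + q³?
Substituting p = 2, q = 3:
LHS = (2 + 3)³ = 125
RHS = 2³ + 3³ = 35

Since LHS ≠ RHS, this pair disproves the claim.

Answer: Yes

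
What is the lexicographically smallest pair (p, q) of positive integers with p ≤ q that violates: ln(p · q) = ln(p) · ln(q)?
(p, q) = (1, 2)

At (1, 1): both sides equal 0, so it holds there.

Substituting (1, 2) into the claim:
LHS = ln(1 · 2) = ln(2) ≈ 0.6931
RHS = ln(1) · ln(2) = 0

Since LHS ≠ RHS, this pair disproves the claim, and no lexicographically smaller pair (p ≤ q, positive integers) does.

For instance (5, 6) is also a counterexample (LHS = ln(30) ≈ 3.401, RHS = ln(5)·ln(6) ≈ 2.884), but it's lexicographically larger.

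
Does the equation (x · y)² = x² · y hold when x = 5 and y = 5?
Substituting x = 5, y = 5:

LHS = (5 · 5)² = 625
RHS = 5² · 5 = 125

LHS ≠ RHS, so the equation does not hold at this point.

Answer: Fails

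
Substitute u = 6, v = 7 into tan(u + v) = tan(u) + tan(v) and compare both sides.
LHS = tan(6 + 7) = tan(13) ≈ 0.463
RHS = tan(6) + tan(7) ≈ 0.5804

LHS ≠ RHS (they differ by about 0.1174), so the equation does not hold here.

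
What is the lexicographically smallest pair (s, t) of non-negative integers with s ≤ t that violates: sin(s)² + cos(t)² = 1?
Substituting (0, 1) into the claim:
LHS = sin(0)² + cos(1)² = cos(1)² ≈ 0.2919
RHS = 1

Since LHS ≠ RHS, this pair disproves the claim, and no lexicographically smaller pair (s ≤ t, non-negative integers) does.

For instance (1, 6) is also a counterexample (LHS = sin(1)² + cos(6)² ≈ 1.63, RHS = 1), but it's lexicographically larger.

Answer: (s, t) = (0, 1)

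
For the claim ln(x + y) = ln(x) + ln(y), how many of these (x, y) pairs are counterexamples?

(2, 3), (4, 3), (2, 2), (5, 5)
Testing each pair:
(2, 3): LHS = ln(5) ≈ 1.609, RHS = ln(2) + ln(3) ≈ 1.792 → counterexample
(4, 3): LHS = ln(7) ≈ 1.946, RHS = ln(3) + ln(4) ≈ 2.485 → counterexample
(2, 2): LHS = ln(4) ≈ 1.386, RHS = 2·ln(2) ≈ 1.386 → satisfies claim
(5, 5): LHS = ln(10) ≈ 2.303, RHS = 2·ln(5) ≈ 3.219 → counterexample

That makes 3 counterexamples.

Answer: 3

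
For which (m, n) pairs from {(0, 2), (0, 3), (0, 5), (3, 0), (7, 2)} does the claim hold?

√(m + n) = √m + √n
Testing each pair:
(0, 2): LHS = √(2) ≈ 1.414, RHS = √(2) ≈ 1.414 → holds
(0, 3): LHS = √(3) ≈ 1.732, RHS = √(3) ≈ 1.732 → holds
(0, 5): LHS = √(5) ≈ 2.236, RHS = √(5) ≈ 2.236 → holds
(3, 0): LHS = √(3) ≈ 1.732, RHS = √(3) ≈ 1.732 → holds
(7, 2): LHS = 3, RHS = √(2) + √(7) ≈ 4.06 → fails

4 of 5 pairs satisfy the claim.

Answer: (0, 2), (0, 3), (0, 5), (3, 0)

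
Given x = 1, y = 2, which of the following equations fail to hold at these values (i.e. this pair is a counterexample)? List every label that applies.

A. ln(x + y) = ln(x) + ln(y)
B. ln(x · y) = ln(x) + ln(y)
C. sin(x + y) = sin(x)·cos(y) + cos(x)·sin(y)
Evaluating each claim at the given values:
A. LHS = ln(3) ≈ 1.099, RHS = ln(2) ≈ 0.6931 → fails here (LHS ≠ RHS)
B. LHS = ln(2) ≈ 0.6931, RHS = ln(2) ≈ 0.6931 → holds here (LHS = RHS)
C. LHS = sin(3) ≈ 0.1411, RHS = sin(1)·cos(2) + sin(2)·cos(1) ≈ 0.1411 → holds here (LHS = RHS)

Answer: A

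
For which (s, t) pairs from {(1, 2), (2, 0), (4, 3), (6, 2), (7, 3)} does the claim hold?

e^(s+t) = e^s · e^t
Testing each pair:
(1, 2): LHS = e^3 ≈ 20.09, RHS = e^3 ≈ 20.09 → holds
(2, 0): LHS = e^2 ≈ 7.389, RHS = e^2 ≈ 7.389 → holds
(4, 3): LHS = e^7 ≈ 1097, RHS = e^7 ≈ 1097 → holds
(6, 2): LHS = e^8 ≈ 2981, RHS = e^8 ≈ 2981 → holds
(7, 3): LHS = e^10 ≈ 22026.5, RHS = e^10 ≈ 22026.5 → holds

Every pair satisfies the claim.

Answer: All pairs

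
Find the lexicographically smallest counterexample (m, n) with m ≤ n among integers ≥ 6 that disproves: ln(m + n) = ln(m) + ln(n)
Substituting (6, 6) into the claim:
LHS = ln(6 + 6) = ln(12) ≈ 2.485
RHS = ln(6) + ln(6) = 2·ln(6) ≈ 3.584

Since LHS ≠ RHS, this pair disproves the claim, and no lexicographically smaller pair (m ≤ n, integers ≥ 6) does.

For instance (6, 10) is also a counterexample (LHS = ln(16) ≈ 2.773, RHS = ln(6) + ln(10) ≈ 4.094), but it's lexicographically larger.

Answer: (m, n) = (6, 6)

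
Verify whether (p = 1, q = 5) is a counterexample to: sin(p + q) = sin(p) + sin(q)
Yes

Substituting p = 1, q = 5:
LHS = sin(1 + 5) = sin(6) ≈ -0.2794
RHS = sin(1) + sin(5) ≈ -0.1175

Since LHS ≠ RHS, this pair disproves the claim.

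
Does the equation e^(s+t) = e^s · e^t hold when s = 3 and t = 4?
Holds

Substituting s = 3, t = 4:

LHS = e^(3+4) = e^7 ≈ 1097
RHS = e^3 · e^4 = e^7 ≈ 1097

LHS = RHS, so the equation holds at this point.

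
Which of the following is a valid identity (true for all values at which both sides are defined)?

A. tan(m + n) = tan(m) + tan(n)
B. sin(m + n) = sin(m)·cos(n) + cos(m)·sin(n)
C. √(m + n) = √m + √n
A: fails at (3, 4) — LHS = tan(7) ≈ 0.8714, RHS = tan(3) + tan(4) ≈ 1.015.
B: holds — e.g. at (1, 2), both sides equal sin(3) ≈ 0.1411.
C: fails at (2, 7) — LHS = 3, RHS = √(2) + √(7) ≈ 4.06.

Answer: B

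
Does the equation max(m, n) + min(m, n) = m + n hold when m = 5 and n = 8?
Substituting m = 5, n = 8:

LHS = max(5, 8) + min(5, 8) = 13
RHS = 5 + 8 = 13

LHS = RHS, so the equation holds at this point.

Answer: Holds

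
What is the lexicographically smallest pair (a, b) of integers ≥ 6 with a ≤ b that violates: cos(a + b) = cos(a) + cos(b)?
Substituting (6, 6) into the claim:
LHS = cos(6 + 6) = cos(12) ≈ 0.8439
RHS = cos(6) + cos(6) = 2·cos(6) ≈ 1.92

Since LHS ≠ RHS, this pair disproves the claim, and no lexicographically smaller pair (a ≤ b, integers ≥ 6) does.

For instance (11, 11) is also a counterexample (LHS = cos(22) ≈ -1, RHS = 2·cos(11) ≈ 0.008851), but it's lexicographically larger.

Answer: (a, b) = (6, 6)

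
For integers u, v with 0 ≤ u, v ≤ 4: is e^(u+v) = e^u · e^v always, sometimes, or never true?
The identity holds for every pair in the range. For instance at (u, v) = (3, 1): both sides equal e^4 ≈ 54.6.

Answer: Always true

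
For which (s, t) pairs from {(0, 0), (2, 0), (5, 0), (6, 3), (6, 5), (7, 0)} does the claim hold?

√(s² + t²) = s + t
Testing each pair:
(0, 0): LHS = 0, RHS = 0 → holds
(2, 0): LHS = 2, RHS = 2 → holds
(5, 0): LHS = 5, RHS = 5 → holds
(6, 3): LHS = 3·√(5) ≈ 6.708, RHS = 9 → fails
(6, 5): LHS = √(61) ≈ 7.81, RHS = 11 → fails
(7, 0): LHS = 7, RHS = 7 → holds

4 of 6 pairs satisfy the claim.

Answer: (0, 0), (2, 0), (5, 0), (7, 0)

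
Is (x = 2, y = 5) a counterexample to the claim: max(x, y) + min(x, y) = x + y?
No

Substituting x = 2, y = 5:
LHS = max(2, 5) + min(2, 5) = 7
RHS = 2 + 5 = 7

The sides agree, so this pair does not disprove the claim.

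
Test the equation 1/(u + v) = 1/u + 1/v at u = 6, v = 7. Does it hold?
Fails

Substituting u = 6, v = 7:

LHS = 1/(6 + 7) = 1/13
RHS = 1/6 + 1/7 = 13/42

LHS ≠ RHS, so the equation does not hold at this point.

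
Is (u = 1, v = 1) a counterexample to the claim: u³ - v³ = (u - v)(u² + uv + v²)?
No

Substituting u = 1, v = 1:
LHS = 1³ - 1³ = 0
RHS = (1 - 1)(1² + 1·1 + 1²) = 0

The sides agree, so this pair does not disprove the claim.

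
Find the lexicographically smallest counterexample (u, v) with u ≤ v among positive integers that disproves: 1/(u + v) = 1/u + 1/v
(u, v) = (1, 1)

Substituting (1, 1) into the claim:
LHS = 1/(1 + 1) = 1/2
RHS = 1/1 + 1/1 = 2

Since LHS ≠ RHS, this pair disproves the claim, and no lexicographically smaller pair (u ≤ v, positive integers) does.

For instance (1, 7) is also a counterexample (LHS = 1/8, RHS = 8/7), but it's lexicographically larger.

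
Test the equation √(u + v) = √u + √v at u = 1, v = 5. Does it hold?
Substituting u = 1, v = 5:

LHS = √(1 + 5) = √(6) ≈ 2.449
RHS = √1 + √5 = 1 + √(5) ≈ 3.236

LHS ≠ RHS, so the equation does not hold at this point.

Answer: Fails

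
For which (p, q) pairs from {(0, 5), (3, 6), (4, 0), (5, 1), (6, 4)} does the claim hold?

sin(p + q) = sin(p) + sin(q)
(0, 5), (4, 0)

Testing each pair:
(0, 5): LHS = sin(5) ≈ -0.9589, RHS = sin(5) ≈ -0.9589 → holds
(3, 6): LHS = sin(9) ≈ 0.4121, RHS = sin(6) + sin(3) ≈ -0.1383 → fails
(4, 0): LHS = sin(4) ≈ -0.7568, RHS = sin(4) ≈ -0.7568 → holds
(5, 1): LHS = sin(6) ≈ -0.2794, RHS = sin(5) + sin(1) ≈ -0.1175 → fails
(6, 4): LHS = sin(10) ≈ -0.544, RHS = sin(4) + sin(6) ≈ -1.036 → fails

2 of 5 pairs satisfy the claim.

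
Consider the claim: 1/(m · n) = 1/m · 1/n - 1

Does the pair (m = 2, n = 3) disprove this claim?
Substituting m = 2, n = 3:
LHS = 1/(2 · 3) = 1/6
RHS = 1/2 · 1/3 - 1 = -5/6

Since LHS ≠ RHS, this pair disproves the claim.

Answer: Yes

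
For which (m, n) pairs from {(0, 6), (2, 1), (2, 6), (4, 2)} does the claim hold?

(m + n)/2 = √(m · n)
None

Testing each pair:
(0, 6): LHS = 3, RHS = 0 → fails
(2, 1): LHS = 3/2, RHS = √(2) ≈ 1.414 → fails
(2, 6): LHS = 4, RHS = 2·√(3) ≈ 3.464 → fails
(4, 2): LHS = 3, RHS = 2·√(2) ≈ 2.828 → fails

No pair satisfies the claim.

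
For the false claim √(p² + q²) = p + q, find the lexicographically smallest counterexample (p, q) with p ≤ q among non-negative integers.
At (0, 6): both sides equal 6, so it holds there.
At (0, 7): both sides equal 7, so it holds there.

Substituting (1, 1) into the claim:
LHS = √(1² + 1²) = √(2) ≈ 1.414
RHS = 1 + 1 = 2

Since LHS ≠ RHS, this pair disproves the claim, and no lexicographically smaller pair (p ≤ q, non-negative integers) does.

For instance (1, 2) is also a counterexample (LHS = √(5) ≈ 2.236, RHS = 3), but it's lexicographically larger.

Answer: (p, q) = (1, 1)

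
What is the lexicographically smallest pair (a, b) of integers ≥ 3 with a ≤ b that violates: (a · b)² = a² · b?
Substituting (3, 3) into the claim:
LHS = (3 · 3)² = 81
RHS = 3² · 3 = 27

Since LHS ≠ RHS, this pair disproves the claim, and no lexicographically smaller pair (a ≤ b, integers ≥ 3) does.

For instance (10, 10) is also a counterexample (LHS = 10000, RHS = 1000), but it's lexicographically larger.

Answer: (a, b) = (3, 3)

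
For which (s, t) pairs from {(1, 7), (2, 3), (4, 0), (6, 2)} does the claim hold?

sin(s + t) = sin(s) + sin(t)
(4, 0)

Testing each pair:
(1, 7): LHS = sin(8) ≈ 0.9894, RHS = sin(7) + sin(1) ≈ 1.498 → fails
(2, 3): LHS = sin(5) ≈ -0.9589, RHS = sin(3) + sin(2) ≈ 1.05 → fails
(4, 0): LHS = sin(4) ≈ -0.7568, RHS = sin(4) ≈ -0.7568 → holds
(6, 2): LHS = sin(8) ≈ 0.9894, RHS = sin(6) + sin(2) ≈ 0.6299 → fails

1 of 4 pairs satisfies the claim.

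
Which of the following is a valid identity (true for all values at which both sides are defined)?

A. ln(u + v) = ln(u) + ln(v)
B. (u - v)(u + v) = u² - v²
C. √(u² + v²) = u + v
B

A: fails at (2, 5) — LHS = ln(7) ≈ 1.946, RHS = ln(2) + ln(5) ≈ 2.303.
B: holds — e.g. at (5, 5), both sides equal 0.
C: fails at (2, 2) — LHS = 2·√(2) ≈ 2.828, RHS = 4.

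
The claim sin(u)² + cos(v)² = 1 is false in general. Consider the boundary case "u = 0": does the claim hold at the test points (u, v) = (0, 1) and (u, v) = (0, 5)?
No, fails at both test points

At (0, 1): LHS = cos(1)² ≈ 0.2919 ≠ RHS = 1
At (0, 5): LHS = cos(5)² ≈ 0.08046 ≠ RHS = 1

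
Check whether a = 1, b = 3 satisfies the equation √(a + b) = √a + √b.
Fails

Substituting a = 1, b = 3:

LHS = √(1 + 3) = 2
RHS = √1 + √3 = 1 + √(3) ≈ 2.732

LHS ≠ RHS, so the equation does not hold at this point.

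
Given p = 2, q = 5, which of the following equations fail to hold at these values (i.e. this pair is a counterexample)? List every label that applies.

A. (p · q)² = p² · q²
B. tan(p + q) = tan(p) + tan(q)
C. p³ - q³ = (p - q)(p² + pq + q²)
B

Evaluating each claim at the given values:
A. LHS = 100, RHS = 100 → holds here (LHS = RHS)
B. LHS = tan(7) ≈ 0.8714, RHS = tan(5) + tan(2) ≈ -5.566 → fails here (LHS ≠ RHS)
C. LHS = -117, RHS = -117 → holds here (LHS = RHS)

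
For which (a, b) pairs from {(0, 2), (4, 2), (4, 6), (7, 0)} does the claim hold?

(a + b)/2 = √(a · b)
None

Testing each pair:
(0, 2): LHS = 1, RHS = 0 → fails
(4, 2): LHS = 3, RHS = 2·√(2) ≈ 2.828 → fails
(4, 6): LHS = 5, RHS = 2·√(6) ≈ 4.899 → fails
(7, 0): LHS = 7/2, RHS = 0 → fails

No pair satisfies the claim.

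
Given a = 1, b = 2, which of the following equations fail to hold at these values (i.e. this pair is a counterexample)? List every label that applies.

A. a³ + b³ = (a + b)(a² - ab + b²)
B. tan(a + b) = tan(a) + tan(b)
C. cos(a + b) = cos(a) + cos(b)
Evaluating each claim at the given values:
A. LHS = 9, RHS = 9 → holds here (LHS = RHS)
B. LHS = tan(3) ≈ -0.1425, RHS = tan(2) + tan(1) ≈ -0.6276 → fails here (LHS ≠ RHS)
C. LHS = cos(3) ≈ -0.99, RHS = cos(2) + cos(1) ≈ 0.1242 → fails here (LHS ≠ RHS)

Answer: B, C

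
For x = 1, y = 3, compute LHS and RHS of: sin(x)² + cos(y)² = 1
LHS = sin(1)² + cos(3)² ≈ 1.688
RHS = 1

LHS ≠ RHS (they differ by about 0.6882), so the equation does not hold here.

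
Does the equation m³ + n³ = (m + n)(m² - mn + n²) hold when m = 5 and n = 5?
Holds

Substituting m = 5, n = 5:

LHS = 5³ + 5³ = 250
RHS = (5 + 5)(5² - 5·5 + 5²) = 250

LHS = RHS, so the equation holds at this point.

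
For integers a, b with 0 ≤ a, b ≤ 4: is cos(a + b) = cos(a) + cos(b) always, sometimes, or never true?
Never true

The claim fails for every pair in the range. For instance at (a, b) = (4, 1): LHS = cos(5) ≈ 0.2837, RHS = cos(4) + cos(1) ≈ -0.1133.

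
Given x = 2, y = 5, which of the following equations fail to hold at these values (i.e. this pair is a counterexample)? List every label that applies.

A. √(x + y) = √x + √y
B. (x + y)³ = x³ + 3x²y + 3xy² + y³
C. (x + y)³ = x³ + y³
Evaluating each claim at the given values:
A. LHS = √(7) ≈ 2.646, RHS = √(2) + √(5) ≈ 3.65 → fails here (LHS ≠ RHS)
B. LHS = 343, RHS = 343 → holds here (LHS = RHS)
C. LHS = 343, RHS = 133 → fails here (LHS ≠ RHS)

Answer: A, C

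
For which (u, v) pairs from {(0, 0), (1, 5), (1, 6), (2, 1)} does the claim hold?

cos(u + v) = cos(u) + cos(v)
None

Testing each pair:
(0, 0): LHS = 1, RHS = 2 → fails
(1, 5): LHS = cos(6) ≈ 0.9602, RHS = cos(5) + cos(1) ≈ 0.824 → fails
(1, 6): LHS = cos(7) ≈ 0.7539, RHS = cos(1) + cos(6) ≈ 1.5 → fails
(2, 1): LHS = cos(3) ≈ -0.99, RHS = cos(2) + cos(1) ≈ 0.1242 → fails

No pair satisfies the claim.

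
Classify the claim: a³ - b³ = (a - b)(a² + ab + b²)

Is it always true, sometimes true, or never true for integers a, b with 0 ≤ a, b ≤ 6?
Always true

The identity holds for every pair in the range. For instance at (a, b) = (5, 6): both sides equal -91.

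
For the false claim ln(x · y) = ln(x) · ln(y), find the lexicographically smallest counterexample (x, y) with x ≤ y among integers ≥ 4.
Substituting (4, 4) into the claim:
LHS = ln(4 · 4) = ln(16) ≈ 2.773
RHS = ln(4) · ln(4) = ln(4)² ≈ 1.922

Since LHS ≠ RHS, this pair disproves the claim, and no lexicographically smaller pair (x ≤ y, integers ≥ 4) does.

For instance (7, 9) is also a counterexample (LHS = ln(63) ≈ 4.143, RHS = ln(7)·ln(9) ≈ 4.276), but it's lexicographically larger.

Answer: (x, y) = (4, 4)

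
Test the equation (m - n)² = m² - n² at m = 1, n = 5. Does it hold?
Substituting m = 1, n = 5:

LHS = (1 - 5)² = 16
RHS = 1² - 5² = -24

LHS ≠ RHS, so the equation does not hold at this point.

Answer: Fails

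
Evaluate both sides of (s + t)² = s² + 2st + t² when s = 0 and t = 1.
LHS = (0 + 1)² = 1
RHS = 0² + 2·0·1 + 1² = 1

LHS = RHS: the two sides agree.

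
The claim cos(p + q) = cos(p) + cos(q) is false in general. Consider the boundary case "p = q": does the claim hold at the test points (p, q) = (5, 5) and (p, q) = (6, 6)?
No, fails at both test points

At (5, 5): LHS = cos(10) ≈ -0.8391 ≠ RHS = 2·cos(5) ≈ 0.5673
At (6, 6): LHS = cos(12) ≈ 0.8439 ≠ RHS = 2·cos(6) ≈ 1.92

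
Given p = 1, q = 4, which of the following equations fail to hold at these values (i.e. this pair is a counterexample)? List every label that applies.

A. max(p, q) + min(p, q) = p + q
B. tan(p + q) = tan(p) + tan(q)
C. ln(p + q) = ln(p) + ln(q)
Evaluating each claim at the given values:
A. LHS = 5, RHS = 5 → holds here (LHS = RHS)
B. LHS = tan(5) ≈ -3.381, RHS = tan(4) + tan(1) ≈ 2.715 → fails here (LHS ≠ RHS)
C. LHS = ln(5) ≈ 1.609, RHS = ln(4) ≈ 1.386 → fails here (LHS ≠ RHS)

Answer: B, C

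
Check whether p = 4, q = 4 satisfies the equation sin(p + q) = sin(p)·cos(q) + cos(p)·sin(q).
Holds

Substituting p = 4, q = 4:

LHS = sin(4 + 4) = sin(8) ≈ 0.9894
RHS = sin(4)·cos(4) + cos(4)·sin(4) = 2·sin(4)·cos(4) ≈ 0.9894

LHS = RHS, so the equation holds at this point.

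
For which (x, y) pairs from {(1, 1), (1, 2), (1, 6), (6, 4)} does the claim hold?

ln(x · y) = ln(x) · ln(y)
Testing each pair:
(1, 1): LHS = 0, RHS = 0 → holds
(1, 2): LHS = ln(2) ≈ 0.6931, RHS = 0 → fails
(1, 6): LHS = ln(6) ≈ 1.792, RHS = 0 → fails
(6, 4): LHS = ln(24) ≈ 3.178, RHS = ln(4)·ln(6) ≈ 2.484 → fails

1 of 4 pairs satisfies the claim.

Answer: (1, 1)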